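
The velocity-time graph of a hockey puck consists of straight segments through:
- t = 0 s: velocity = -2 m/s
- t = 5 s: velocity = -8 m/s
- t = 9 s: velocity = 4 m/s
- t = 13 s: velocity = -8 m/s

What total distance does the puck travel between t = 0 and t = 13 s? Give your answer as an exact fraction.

Distance (not displacement) is the total path length: add the absolute areas under v-t.
0–5 s: |½(-2 + -8)(5)| = 25 m
5–9 s: v = 0 at t = 23/3 s; triangle areas 32/3 + 8/3 = 40/3 m
9–13 s: v = 0 at t = 31/3 s; triangle areas 8/3 + 32/3 = 40/3 m
Total distance = 155/3 m

155/3 m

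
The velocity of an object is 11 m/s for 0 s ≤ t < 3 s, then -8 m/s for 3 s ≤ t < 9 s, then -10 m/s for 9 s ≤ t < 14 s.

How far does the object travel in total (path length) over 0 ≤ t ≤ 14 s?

Total distance travelled is ∫|v| dt — sum the magnitudes of each area piece.
0–3 s: |11| × 3 = 33 m
3–9 s: |-8| × 6 = 48 m
9–14 s: |-10| × 5 = 50 m
Total distance = 131 m

131 m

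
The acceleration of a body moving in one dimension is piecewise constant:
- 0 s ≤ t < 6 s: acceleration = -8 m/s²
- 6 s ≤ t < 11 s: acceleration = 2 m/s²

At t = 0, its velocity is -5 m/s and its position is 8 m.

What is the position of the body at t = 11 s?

On each constant-a segment, Δv = aΔt and Δx = v₀Δt + ½aΔt²; chain segment to segment.
0–6 s: v starts -5 m/s; Δx = -5·6 + ½·-8·6² = -174 m; v ends -53 m/s.
6–11 s: v starts -53 m/s; Δx = -53·5 + ½·2·5² = -240 m; v ends -43 m/s.
x(11) = 8 + Σ Δx = -406 m.

-406 m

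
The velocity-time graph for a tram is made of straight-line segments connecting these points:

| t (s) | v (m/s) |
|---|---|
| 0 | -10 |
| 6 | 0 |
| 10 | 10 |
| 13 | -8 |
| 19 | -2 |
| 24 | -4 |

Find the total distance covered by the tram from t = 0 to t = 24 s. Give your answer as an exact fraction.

Total distance travelled is ∫|v| dt — sum the magnitudes of each area piece.
0–6 s: |½(-10 + 0)(6)| = 30 m
6–10 s: |½(0 + 10)(4)| = 20 m
10–13 s: v = 0 at t = 35/3 s; triangle areas 25/3 + 16/3 = 41/3 m
13–19 s: |½(-8 + -2)(6)| = 30 m
19–24 s: |½(-2 + -4)(5)| = 15 m
Total distance = 326/3 m

326/3 m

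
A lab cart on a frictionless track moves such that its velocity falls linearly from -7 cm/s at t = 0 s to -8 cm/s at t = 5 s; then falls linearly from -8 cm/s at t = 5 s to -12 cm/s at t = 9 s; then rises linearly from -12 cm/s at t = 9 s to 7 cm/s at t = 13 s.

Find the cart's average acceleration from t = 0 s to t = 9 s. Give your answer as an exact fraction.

Average acceleration = Δv/Δt = (-12 − -7)/(9 − 0) = -5/9 cm/s².

-5/9 cm/s²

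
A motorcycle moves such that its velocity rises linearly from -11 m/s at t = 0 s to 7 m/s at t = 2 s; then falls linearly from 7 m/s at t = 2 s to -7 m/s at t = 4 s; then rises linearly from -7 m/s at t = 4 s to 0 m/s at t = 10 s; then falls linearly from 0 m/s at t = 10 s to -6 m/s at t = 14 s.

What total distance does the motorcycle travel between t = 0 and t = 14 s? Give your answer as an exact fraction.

445/9 m

Total distance travelled is ∫|v| dt — sum the magnitudes of each area piece.
0–2 s: v = 0 at t = 11/9 s; triangle areas 121/18 + 49/18 = 85/9 m
2–4 s: v = 0 at t = 3 s; triangle areas 3.5 + 3.5 = 7 m
4–10 s: |½(-7 + 0)(6)| = 21 m
10–14 s: |½(0 + -6)(4)| = 12 m
Total distance = 445/9 m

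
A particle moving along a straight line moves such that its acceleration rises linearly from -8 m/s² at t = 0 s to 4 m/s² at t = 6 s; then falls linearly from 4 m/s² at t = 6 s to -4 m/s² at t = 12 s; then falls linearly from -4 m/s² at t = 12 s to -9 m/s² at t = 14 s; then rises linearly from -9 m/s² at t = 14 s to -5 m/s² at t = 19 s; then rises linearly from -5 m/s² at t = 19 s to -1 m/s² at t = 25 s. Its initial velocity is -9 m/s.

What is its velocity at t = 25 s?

Δv equals the area under the a-t graph; then v = v₀ + Δv.
0–6 s: ½(-8 + 4)(6) = -12 m/s
6–12 s: ½(4 + -4)(6) = 0 m/s
12–14 s: ½(-4 + -9)(2) = -13 m/s
14–19 s: ½(-9 + -5)(5) = -35 m/s
19–25 s: ½(-5 + -1)(6) = -18 m/s
Δv = -78 m/s, so v(25) = -9 + (-78) = -87 m/s.

-87 m/s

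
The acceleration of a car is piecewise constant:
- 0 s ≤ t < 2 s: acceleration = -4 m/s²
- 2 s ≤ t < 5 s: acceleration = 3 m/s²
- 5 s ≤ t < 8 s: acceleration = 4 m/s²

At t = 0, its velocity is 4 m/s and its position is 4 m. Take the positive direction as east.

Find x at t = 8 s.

On each constant-a segment, Δv = aΔt and Δx = v₀Δt + ½aΔt²; chain segment to segment.
0–2 s: v starts 4 m/s; Δx = 4·2 + ½·-4·2² = 0 m; v ends -4 m/s.
2–5 s: v starts -4 m/s; Δx = -4·3 + ½·3·3² = 1.5 m; v ends 5 m/s.
5–8 s: v starts 5 m/s; Δx = 5·3 + ½·4·3² = 33 m; v ends 17 m/s.
x(8) = 4 + Σ Δx = 38.5 m.

38.5 m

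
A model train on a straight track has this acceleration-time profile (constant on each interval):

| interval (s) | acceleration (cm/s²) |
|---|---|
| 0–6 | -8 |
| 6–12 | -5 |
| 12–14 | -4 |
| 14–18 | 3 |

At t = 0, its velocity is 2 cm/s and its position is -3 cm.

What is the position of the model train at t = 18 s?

-973 cm

On each constant-a segment, Δv = aΔt and Δx = v₀Δt + ½aΔt²; chain segment to segment.
0–6 s: v starts 2 cm/s; Δx = 2·6 + ½·-8·6² = -132 cm; v ends -46 cm/s.
6–12 s: v starts -46 cm/s; Δx = -46·6 + ½·-5·6² = -366 cm; v ends -76 cm/s.
12–14 s: v starts -76 cm/s; Δx = -76·2 + ½·-4·2² = -160 cm; v ends -84 cm/s.
14–18 s: v starts -84 cm/s; Δx = -84·4 + ½·3·4² = -312 cm; v ends -72 cm/s.
x(18) = -3 + Σ Δx = -973 cm.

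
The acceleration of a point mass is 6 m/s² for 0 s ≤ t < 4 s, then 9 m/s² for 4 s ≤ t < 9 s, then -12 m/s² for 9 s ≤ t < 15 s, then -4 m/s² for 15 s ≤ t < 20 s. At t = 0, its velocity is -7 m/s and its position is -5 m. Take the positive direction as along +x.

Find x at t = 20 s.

On each constant-a segment, Δv = aΔt and Δx = v₀Δt + ½aΔt²; chain segment to segment.
0–4 s: v starts -7 m/s; Δx = -7·4 + ½·6·4² = 20 m; v ends 17 m/s.
4–9 s: v starts 17 m/s; Δx = 17·5 + ½·9·5² = 197.5 m; v ends 62 m/s.
9–15 s: v starts 62 m/s; Δx = 62·6 + ½·-12·6² = 156 m; v ends -10 m/s.
15–20 s: v starts -10 m/s; Δx = -10·5 + ½·-4·5² = -100 m; v ends -30 m/s.
x(20) = -5 + Σ Δx = 268.5 m.

268.5 m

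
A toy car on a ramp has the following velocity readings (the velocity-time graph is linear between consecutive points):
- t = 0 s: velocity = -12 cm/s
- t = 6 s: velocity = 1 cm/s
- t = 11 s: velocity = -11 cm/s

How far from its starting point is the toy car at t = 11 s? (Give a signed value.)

Displacement is the signed area under the v-t curve.
0–6 s: ½(-12 + 1)(6) = -33 cm
6–11 s: ½(1 + -11)(5) = -25 cm
Net displacement = -58 cm

-58 cm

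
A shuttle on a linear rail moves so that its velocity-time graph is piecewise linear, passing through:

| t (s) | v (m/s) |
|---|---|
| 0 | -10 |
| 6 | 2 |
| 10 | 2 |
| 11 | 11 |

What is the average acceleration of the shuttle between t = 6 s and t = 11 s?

1.8 m/s²

Average acceleration = Δv/Δt = (11 − 2)/(11 − 6) = 1.8 m/s².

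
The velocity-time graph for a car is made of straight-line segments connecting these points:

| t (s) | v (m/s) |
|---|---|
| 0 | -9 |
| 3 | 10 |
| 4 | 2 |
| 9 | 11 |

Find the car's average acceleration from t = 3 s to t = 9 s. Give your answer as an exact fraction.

1/6 m/s²

Average acceleration = Δv/Δt = (11 − 10)/(9 − 3) = 1/6 m/s².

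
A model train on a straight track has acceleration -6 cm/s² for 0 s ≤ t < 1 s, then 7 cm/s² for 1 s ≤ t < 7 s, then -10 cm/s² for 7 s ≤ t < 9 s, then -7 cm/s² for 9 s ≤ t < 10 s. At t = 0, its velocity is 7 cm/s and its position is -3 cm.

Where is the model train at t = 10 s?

218.5 cm

On each constant-a segment, Δv = aΔt and Δx = v₀Δt + ½aΔt²; chain segment to segment.
0–1 s: v starts 7 cm/s; Δx = 7·1 + ½·-6·1² = 4 cm; v ends 1 cm/s.
1–7 s: v starts 1 cm/s; Δx = 1·6 + ½·7·6² = 132 cm; v ends 43 cm/s.
7–9 s: v starts 43 cm/s; Δx = 43·2 + ½·-10·2² = 66 cm; v ends 23 cm/s.
9–10 s: v starts 23 cm/s; Δx = 23·1 + ½·-7·1² = 19.5 cm; v ends 16 cm/s.
x(10) = -3 + Σ Δx = 218.5 cm.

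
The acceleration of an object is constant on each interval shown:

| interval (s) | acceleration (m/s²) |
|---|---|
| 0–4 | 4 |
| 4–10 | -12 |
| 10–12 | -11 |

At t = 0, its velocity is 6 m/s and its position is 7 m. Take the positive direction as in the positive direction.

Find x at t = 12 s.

-143 m

On each constant-a segment, Δv = aΔt and Δx = v₀Δt + ½aΔt²; chain segment to segment.
0–4 s: v starts 6 m/s; Δx = 6·4 + ½·4·4² = 56 m; v ends 22 m/s.
4–10 s: v starts 22 m/s; Δx = 22·6 + ½·-12·6² = -84 m; v ends -50 m/s.
10–12 s: v starts -50 m/s; Δx = -50·2 + ½·-11·2² = -122 m; v ends -72 m/s.
x(12) = 7 + Σ Δx = -143 m.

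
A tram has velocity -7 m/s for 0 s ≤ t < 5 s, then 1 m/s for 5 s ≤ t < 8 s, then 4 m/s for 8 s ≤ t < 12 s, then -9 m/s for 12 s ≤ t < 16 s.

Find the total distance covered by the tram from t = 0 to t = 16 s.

Total distance travelled is ∫|v| dt — sum the magnitudes of each area piece.
0–5 s: |-7| × 5 = 35 m
5–8 s: |1| × 3 = 3 m
8–12 s: |4| × 4 = 16 m
12–16 s: |-9| × 4 = 36 m
Total distance = 90 m

90 m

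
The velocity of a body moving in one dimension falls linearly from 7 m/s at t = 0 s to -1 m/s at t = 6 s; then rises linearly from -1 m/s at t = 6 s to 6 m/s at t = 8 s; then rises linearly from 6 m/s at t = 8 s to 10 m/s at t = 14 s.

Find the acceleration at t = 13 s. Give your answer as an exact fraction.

Acceleration is the slope of the v-t graph on 8–14 s: (10 − 6)/(14 − 8) = 2/3 m/s².

2/3 m/s²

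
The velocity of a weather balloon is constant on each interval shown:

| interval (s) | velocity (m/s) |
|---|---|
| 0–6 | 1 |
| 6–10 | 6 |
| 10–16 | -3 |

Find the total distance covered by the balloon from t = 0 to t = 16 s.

48 m

Total distance travelled is ∫|v| dt — sum the magnitudes of each area piece.
0–6 s: |1| × 6 = 6 m
6–10 s: |6| × 4 = 24 m
10–16 s: |-3| × 6 = 18 m
Total distance = 48 m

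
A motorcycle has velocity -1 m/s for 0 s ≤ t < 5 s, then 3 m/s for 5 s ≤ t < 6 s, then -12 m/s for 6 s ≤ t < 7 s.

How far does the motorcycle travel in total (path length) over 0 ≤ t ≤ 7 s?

20 m

Total distance travelled is ∫|v| dt — sum the magnitudes of each area piece.
0–5 s: |-1| × 5 = 5 m
5–6 s: |3| × 1 = 3 m
6–7 s: |-12| × 1 = 12 m
Total distance = 20 m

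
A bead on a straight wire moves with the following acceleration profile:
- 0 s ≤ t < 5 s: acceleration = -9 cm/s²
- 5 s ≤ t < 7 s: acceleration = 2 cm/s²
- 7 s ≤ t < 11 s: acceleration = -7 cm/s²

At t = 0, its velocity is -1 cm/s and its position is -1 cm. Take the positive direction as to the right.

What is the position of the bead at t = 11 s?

On each constant-a segment, Δv = aΔt and Δx = v₀Δt + ½aΔt²; chain segment to segment.
0–5 s: v starts -1 cm/s; Δx = -1·5 + ½·-9·5² = -117.5 cm; v ends -46 cm/s.
5–7 s: v starts -46 cm/s; Δx = -46·2 + ½·2·2² = -88 cm; v ends -42 cm/s.
7–11 s: v starts -42 cm/s; Δx = -42·4 + ½·-7·4² = -224 cm; v ends -70 cm/s.
x(11) = -1 + Σ Δx = -430.5 cm.

-430.5 cm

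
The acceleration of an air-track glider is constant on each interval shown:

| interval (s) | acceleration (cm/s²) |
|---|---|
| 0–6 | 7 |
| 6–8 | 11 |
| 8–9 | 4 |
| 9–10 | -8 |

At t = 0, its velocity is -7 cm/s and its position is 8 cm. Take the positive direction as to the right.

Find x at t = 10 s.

On each constant-a segment, Δv = aΔt and Δx = v₀Δt + ½aΔt²; chain segment to segment.
0–6 s: v starts -7 cm/s; Δx = -7·6 + ½·7·6² = 84 cm; v ends 35 cm/s.
6–8 s: v starts 35 cm/s; Δx = 35·2 + ½·11·2² = 92 cm; v ends 57 cm/s.
8–9 s: v starts 57 cm/s; Δx = 57·1 + ½·4·1² = 59 cm; v ends 61 cm/s.
9–10 s: v starts 61 cm/s; Δx = 61·1 + ½·-8·1² = 57 cm; v ends 53 cm/s.
x(10) = 8 + Σ Δx = 300 cm.

300 cm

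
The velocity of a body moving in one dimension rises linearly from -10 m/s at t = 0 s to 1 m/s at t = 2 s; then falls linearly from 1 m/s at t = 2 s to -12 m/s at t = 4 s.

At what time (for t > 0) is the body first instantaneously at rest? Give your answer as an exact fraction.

t = 20/11 s

v changes sign on 0–2 s (from -10 to 1); the graph is linear there, so v = 0 at t = 0 + (10)·(2 − 0)/(1 − -10) = 20/11 s.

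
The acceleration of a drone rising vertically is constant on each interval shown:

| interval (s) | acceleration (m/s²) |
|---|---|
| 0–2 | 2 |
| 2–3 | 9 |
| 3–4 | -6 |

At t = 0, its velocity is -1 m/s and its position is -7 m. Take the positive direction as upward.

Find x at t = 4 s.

11.5 m

On each constant-a segment, Δv = aΔt and Δx = v₀Δt + ½aΔt²; chain segment to segment.
0–2 s: v starts -1 m/s; Δx = -1·2 + ½·2·2² = 2 m; v ends 3 m/s.
2–3 s: v starts 3 m/s; Δx = 3·1 + ½·9·1² = 7.5 m; v ends 12 m/s.
3–4 s: v starts 12 m/s; Δx = 12·1 + ½·-6·1² = 9 m; v ends 6 m/s.
x(4) = -7 + Σ Δx = 11.5 m.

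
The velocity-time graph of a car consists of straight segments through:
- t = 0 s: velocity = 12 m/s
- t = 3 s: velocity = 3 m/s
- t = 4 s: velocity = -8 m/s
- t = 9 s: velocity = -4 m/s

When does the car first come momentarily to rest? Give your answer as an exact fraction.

v changes sign on 3–4 s (from 3 to -8); the graph is linear there, so v = 0 at t = 3 + (-3)·(4 − 3)/(-8 − 3) = 36/11 s.

t = 36/11 s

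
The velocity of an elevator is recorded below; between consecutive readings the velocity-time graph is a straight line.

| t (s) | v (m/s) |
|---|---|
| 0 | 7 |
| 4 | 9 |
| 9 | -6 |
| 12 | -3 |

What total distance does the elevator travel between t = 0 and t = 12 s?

65 m

Total distance travelled is ∫|v| dt — sum the magnitudes of each area piece.
0–4 s: |½(7 + 9)(4)| = 32 m
4–9 s: v = 0 at t = 7 s; triangle areas 13.5 + 6 = 19.5 m
9–12 s: |½(-6 + -3)(3)| = 13.5 m
Total distance = 65 m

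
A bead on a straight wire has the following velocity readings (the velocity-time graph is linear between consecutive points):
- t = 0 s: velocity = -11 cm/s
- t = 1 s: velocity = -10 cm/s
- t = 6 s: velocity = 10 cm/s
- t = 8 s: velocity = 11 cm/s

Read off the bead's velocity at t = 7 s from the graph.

10.5 cm/s

On 6–8 s the graph is linear from 10 to 11 cm/s: v(7) = 10 + (11 − 10)·(7 − 6)/(8 − 6) = 10.5 cm/s.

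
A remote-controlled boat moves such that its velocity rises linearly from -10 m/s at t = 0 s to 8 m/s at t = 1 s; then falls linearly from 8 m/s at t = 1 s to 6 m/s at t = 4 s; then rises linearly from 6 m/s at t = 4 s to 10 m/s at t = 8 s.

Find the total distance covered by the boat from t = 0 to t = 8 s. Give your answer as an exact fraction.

518/9 m

Total distance travelled is ∫|v| dt — sum the magnitudes of each area piece.
0–1 s: v = 0 at t = 5/9 s; triangle areas 25/9 + 16/9 = 41/9 m
1–4 s: |½(8 + 6)(3)| = 21 m
4–8 s: |½(6 + 10)(4)| = 32 m
Total distance = 518/9 m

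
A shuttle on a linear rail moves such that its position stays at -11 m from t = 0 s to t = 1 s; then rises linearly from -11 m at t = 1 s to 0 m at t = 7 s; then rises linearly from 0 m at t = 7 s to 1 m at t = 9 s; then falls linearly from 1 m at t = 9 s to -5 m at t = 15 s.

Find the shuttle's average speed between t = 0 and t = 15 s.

1.2 m/s

Average speed = (total path length)/(elapsed time); on a piecewise-linear x-t graph the path length is Σ|Δx|.
0–1 s: |Δx| = |-11 − -11| = 0 m
1–7 s: |Δx| = |0 − -11| = 11 m
7–9 s: |Δx| = |1 − 0| = 1 m
9–15 s: |Δx| = |-5 − 1| = 6 m
Total path = 18 m; average speed = 18/15 = 1.2 m/s.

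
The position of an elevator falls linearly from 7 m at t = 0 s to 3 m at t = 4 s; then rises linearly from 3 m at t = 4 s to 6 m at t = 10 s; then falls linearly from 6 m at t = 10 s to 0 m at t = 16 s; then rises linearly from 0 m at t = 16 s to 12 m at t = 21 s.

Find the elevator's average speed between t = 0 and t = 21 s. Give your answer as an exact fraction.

25/21 m/s

Average speed = (total path length)/(elapsed time); on a piecewise-linear x-t graph the path length is Σ|Δx|.
0–4 s: |Δx| = |3 − 7| = 4 m
4–10 s: |Δx| = |6 − 3| = 3 m
10–16 s: |Δx| = |0 − 6| = 6 m
16–21 s: |Δx| = |12 − 0| = 12 m
Total path = 25 m; average speed = 25/21 = 25/21 m/s.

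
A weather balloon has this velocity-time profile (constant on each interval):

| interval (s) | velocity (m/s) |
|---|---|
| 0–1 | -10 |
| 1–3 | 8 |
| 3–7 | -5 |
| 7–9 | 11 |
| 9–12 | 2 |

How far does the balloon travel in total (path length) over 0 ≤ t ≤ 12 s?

Total distance travelled is ∫|v| dt — sum the magnitudes of each area piece.
0–1 s: |-10| × 1 = 10 m
1–3 s: |8| × 2 = 16 m
3–7 s: |-5| × 4 = 20 m
7–9 s: |11| × 2 = 22 m
9–12 s: |2| × 3 = 6 m
Total distance = 74 m

74 m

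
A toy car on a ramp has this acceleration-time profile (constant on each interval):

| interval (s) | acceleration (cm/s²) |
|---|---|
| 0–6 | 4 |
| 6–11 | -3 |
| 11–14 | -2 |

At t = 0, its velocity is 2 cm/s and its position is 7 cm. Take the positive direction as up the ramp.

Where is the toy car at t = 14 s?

On each constant-a segment, Δv = aΔt and Δx = v₀Δt + ½aΔt²; chain segment to segment.
0–6 s: v starts 2 cm/s; Δx = 2·6 + ½·4·6² = 84 cm; v ends 26 cm/s.
6–11 s: v starts 26 cm/s; Δx = 26·5 + ½·-3·5² = 92.5 cm; v ends 11 cm/s.
11–14 s: v starts 11 cm/s; Δx = 11·3 + ½·-2·3² = 24 cm; v ends 5 cm/s.
x(14) = 7 + Σ Δx = 207.5 cm.

207.5 cm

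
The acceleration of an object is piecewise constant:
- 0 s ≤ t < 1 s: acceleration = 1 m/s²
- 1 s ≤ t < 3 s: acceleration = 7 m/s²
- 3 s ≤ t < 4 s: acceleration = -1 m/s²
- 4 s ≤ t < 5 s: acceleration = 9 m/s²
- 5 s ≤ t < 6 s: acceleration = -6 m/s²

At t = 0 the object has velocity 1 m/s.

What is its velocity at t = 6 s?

Δv equals the area under the a-t graph; then v = v₀ + Δv.
0–1 s: 1 × 1 = 1 m/s
1–3 s: 7 × 2 = 14 m/s
3–4 s: -1 × 1 = -1 m/s
4–5 s: 9 × 1 = 9 m/s
5–6 s: -6 × 1 = -6 m/s
Δv = 17 m/s, so v(6) = 1 + (17) = 18 m/s.

18 m/s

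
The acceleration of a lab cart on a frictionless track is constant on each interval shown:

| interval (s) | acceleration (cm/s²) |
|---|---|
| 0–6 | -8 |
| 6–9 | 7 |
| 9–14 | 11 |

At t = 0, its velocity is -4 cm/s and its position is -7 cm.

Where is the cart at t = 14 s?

On each constant-a segment, Δv = aΔt and Δx = v₀Δt + ½aΔt²; chain segment to segment.
0–6 s: v starts -4 cm/s; Δx = -4·6 + ½·-8·6² = -168 cm; v ends -52 cm/s.
6–9 s: v starts -52 cm/s; Δx = -52·3 + ½·7·3² = -124.5 cm; v ends -31 cm/s.
9–14 s: v starts -31 cm/s; Δx = -31·5 + ½·11·5² = -17.5 cm; v ends 24 cm/s.
x(14) = -7 + Σ Δx = -317 cm.

-317 cm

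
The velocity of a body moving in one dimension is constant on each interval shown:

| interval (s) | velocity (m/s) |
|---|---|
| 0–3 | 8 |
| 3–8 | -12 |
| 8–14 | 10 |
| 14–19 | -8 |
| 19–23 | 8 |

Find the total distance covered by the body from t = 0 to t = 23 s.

216 m

Distance (not displacement) is the total path length: add the absolute areas under v-t.
0–3 s: |8| × 3 = 24 m
3–8 s: |-12| × 5 = 60 m
8–14 s: |10| × 6 = 60 m
14–19 s: |-8| × 5 = 40 m
19–23 s: |8| × 4 = 32 m
Total distance = 216 m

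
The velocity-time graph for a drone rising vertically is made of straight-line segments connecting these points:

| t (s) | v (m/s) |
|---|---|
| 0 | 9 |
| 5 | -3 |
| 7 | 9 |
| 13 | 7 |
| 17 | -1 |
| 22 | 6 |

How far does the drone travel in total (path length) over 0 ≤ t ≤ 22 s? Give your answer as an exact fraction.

2799/28 m

Distance (not displacement) is the total path length: add the absolute areas under v-t.
0–5 s: v = 0 at t = 3.75 s; triangle areas 16.875 + 1.875 = 18.75 m
5–7 s: v = 0 at t = 5.5 s; triangle areas 0.75 + 6.75 = 7.5 m
7–13 s: |½(9 + 7)(6)| = 48 m
13–17 s: v = 0 at t = 16.5 s; triangle areas 12.25 + 0.25 = 12.5 m
17–22 s: v = 0 at t = 124/7 s; triangle areas 5/14 + 90/7 = 185/14 m
Total distance = 2799/28 m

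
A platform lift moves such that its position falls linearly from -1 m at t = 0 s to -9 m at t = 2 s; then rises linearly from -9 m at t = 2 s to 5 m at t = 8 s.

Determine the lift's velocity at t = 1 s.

Velocity is the slope of the x-t graph on 0–2 s: (-9 − -1)/(2 − 0) = -4 m/s.

-4 m/s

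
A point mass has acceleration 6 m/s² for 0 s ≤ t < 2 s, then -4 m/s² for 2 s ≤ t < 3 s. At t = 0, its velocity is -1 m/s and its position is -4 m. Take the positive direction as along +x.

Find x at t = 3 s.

On each constant-a segment, Δv = aΔt and Δx = v₀Δt + ½aΔt²; chain segment to segment.
0–2 s: v starts -1 m/s; Δx = -1·2 + ½·6·2² = 10 m; v ends 11 m/s.
2–3 s: v starts 11 m/s; Δx = 11·1 + ½·-4·1² = 9 m; v ends 7 m/s.
x(3) = -4 + Σ Δx = 15 m.

15 m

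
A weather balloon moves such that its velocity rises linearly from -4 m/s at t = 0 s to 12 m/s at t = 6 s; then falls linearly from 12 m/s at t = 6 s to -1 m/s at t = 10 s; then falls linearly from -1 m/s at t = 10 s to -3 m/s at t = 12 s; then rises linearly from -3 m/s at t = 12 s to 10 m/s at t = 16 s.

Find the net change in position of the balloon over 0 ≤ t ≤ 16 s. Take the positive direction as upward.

56 m

Net displacement equals the area under the velocity-time graph (areas below the axis count negative).
0–6 s: ½(-4 + 12)(6) = 24 m
6–10 s: ½(12 + -1)(4) = 22 m
10–12 s: ½(-1 + -3)(2) = -4 m
12–16 s: ½(-3 + 10)(4) = 14 m
Net displacement = 56 m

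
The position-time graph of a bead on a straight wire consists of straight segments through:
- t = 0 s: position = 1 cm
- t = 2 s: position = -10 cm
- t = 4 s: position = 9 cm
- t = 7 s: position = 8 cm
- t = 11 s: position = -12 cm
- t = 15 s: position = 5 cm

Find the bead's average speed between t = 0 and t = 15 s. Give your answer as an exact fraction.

Average speed = (total path length)/(elapsed time); on a piecewise-linear x-t graph the path length is Σ|Δx|.
0–2 s: |Δx| = |-10 − 1| = 11 cm
2–4 s: |Δx| = |9 − -10| = 19 cm
4–7 s: |Δx| = |8 − 9| = 1 cm
7–11 s: |Δx| = |-12 − 8| = 20 cm
11–15 s: |Δx| = |5 − -12| = 17 cm
Total path = 68 cm; average speed = 68/15 = 68/15 cm/s.

68/15 cm/s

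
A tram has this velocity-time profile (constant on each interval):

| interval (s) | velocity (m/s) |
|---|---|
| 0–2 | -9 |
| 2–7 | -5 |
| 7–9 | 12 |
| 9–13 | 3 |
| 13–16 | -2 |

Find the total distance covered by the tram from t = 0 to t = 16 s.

Total distance travelled is ∫|v| dt — sum the magnitudes of each area piece.
0–2 s: |-9| × 2 = 18 m
2–7 s: |-5| × 5 = 25 m
7–9 s: |12| × 2 = 24 m
9–13 s: |3| × 4 = 12 m
13–16 s: |-2| × 3 = 6 m
Total distance = 85 m

85 m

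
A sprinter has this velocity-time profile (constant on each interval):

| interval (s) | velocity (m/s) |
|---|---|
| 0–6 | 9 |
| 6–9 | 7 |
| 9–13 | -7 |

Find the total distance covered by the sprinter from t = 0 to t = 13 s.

Total distance travelled is ∫|v| dt — sum the magnitudes of each area piece.
0–6 s: |9| × 6 = 54 m
6–9 s: |7| × 3 = 21 m
9–13 s: |-7| × 4 = 28 m
Total distance = 103 m

103 m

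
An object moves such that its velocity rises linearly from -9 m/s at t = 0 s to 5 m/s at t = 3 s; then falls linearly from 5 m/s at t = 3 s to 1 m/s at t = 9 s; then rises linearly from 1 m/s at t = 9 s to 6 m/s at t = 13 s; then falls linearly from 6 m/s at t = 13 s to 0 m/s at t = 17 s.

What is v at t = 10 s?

2.25 m/s

On 9–13 s the graph is linear from 1 to 6 m/s: v(10) = 1 + (6 − 1)·(10 − 9)/(13 − 9) = 2.25 m/s.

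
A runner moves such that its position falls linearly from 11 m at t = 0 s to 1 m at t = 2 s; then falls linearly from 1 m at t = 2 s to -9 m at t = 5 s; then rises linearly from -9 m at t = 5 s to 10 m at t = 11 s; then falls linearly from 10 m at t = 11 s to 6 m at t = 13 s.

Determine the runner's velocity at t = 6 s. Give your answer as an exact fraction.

19/6 m/s

Velocity is the slope of the x-t graph on 5–11 s: (10 − -9)/(11 − 5) = 19/6 m/s.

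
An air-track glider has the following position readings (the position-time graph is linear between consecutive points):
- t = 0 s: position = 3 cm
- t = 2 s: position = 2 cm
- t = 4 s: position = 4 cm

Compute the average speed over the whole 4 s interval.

0.75 cm/s

Average speed = (total path length)/(elapsed time); on a piecewise-linear x-t graph the path length is Σ|Δx|.
0–2 s: |Δx| = |2 − 3| = 1 cm
2–4 s: |Δx| = |4 − 2| = 2 cm
Total path = 3 cm; average speed = 3/4 = 0.75 cm/s.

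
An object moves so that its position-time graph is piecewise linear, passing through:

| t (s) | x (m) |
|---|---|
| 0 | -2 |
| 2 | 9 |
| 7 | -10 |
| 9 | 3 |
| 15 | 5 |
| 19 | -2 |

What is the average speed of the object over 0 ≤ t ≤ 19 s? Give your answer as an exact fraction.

Average speed = (total path length)/(elapsed time); on a piecewise-linear x-t graph the path length is Σ|Δx|.
0–2 s: |Δx| = |9 − -2| = 11 m
2–7 s: |Δx| = |-10 − 9| = 19 m
7–9 s: |Δx| = |3 − -10| = 13 m
9–15 s: |Δx| = |5 − 3| = 2 m
15–19 s: |Δx| = |-2 − 5| = 7 m
Total path = 52 m; average speed = 52/19 = 52/19 m/s.

52/19 m/s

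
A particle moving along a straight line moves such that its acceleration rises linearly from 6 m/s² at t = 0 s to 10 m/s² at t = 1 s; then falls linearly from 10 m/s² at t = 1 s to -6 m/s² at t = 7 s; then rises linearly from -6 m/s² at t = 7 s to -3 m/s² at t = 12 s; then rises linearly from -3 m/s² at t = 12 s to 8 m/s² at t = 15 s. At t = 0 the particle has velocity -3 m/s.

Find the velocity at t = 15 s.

2 m/s

Δv equals the area under the a-t graph; then v = v₀ + Δv.
0–1 s: ½(6 + 10)(1) = 8 m/s
1–7 s: ½(10 + -6)(6) = 12 m/s
7–12 s: ½(-6 + -3)(5) = -22.5 m/s
12–15 s: ½(-3 + 8)(3) = 7.5 m/s
Δv = 5 m/s, so v(15) = -3 + (5) = 2 m/s.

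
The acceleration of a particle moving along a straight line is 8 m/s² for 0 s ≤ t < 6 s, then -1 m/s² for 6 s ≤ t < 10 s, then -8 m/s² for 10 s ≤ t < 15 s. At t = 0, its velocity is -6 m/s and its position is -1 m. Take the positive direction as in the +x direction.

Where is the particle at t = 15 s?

357 m

On each constant-a segment, Δv = aΔt and Δx = v₀Δt + ½aΔt²; chain segment to segment.
0–6 s: v starts -6 m/s; Δx = -6·6 + ½·8·6² = 108 m; v ends 42 m/s.
6–10 s: v starts 42 m/s; Δx = 42·4 + ½·-1·4² = 160 m; v ends 38 m/s.
10–15 s: v starts 38 m/s; Δx = 38·5 + ½·-8·5² = 90 m; v ends -2 m/s.
x(15) = -1 + Σ Δx = 357 m.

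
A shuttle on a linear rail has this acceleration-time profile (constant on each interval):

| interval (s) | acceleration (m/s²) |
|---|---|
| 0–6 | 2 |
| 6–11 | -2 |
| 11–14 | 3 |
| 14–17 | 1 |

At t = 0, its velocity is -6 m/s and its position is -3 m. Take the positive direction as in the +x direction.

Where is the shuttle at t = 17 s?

23 m

On each constant-a segment, Δv = aΔt and Δx = v₀Δt + ½aΔt²; chain segment to segment.
0–6 s: v starts -6 m/s; Δx = -6·6 + ½·2·6² = 0 m; v ends 6 m/s.
6–11 s: v starts 6 m/s; Δx = 6·5 + ½·-2·5² = 5 m; v ends -4 m/s.
11–14 s: v starts -4 m/s; Δx = -4·3 + ½·3·3² = 1.5 m; v ends 5 m/s.
14–17 s: v starts 5 m/s; Δx = 5·3 + ½·1·3² = 19.5 m; v ends 8 m/s.
x(17) = -3 + Σ Δx = 23 m.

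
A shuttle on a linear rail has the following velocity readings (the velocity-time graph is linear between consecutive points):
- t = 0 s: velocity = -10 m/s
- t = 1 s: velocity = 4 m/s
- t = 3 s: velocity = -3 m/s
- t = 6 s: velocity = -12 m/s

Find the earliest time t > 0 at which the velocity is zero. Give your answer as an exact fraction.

v changes sign on 0–1 s (from -10 to 4); the graph is linear there, so v = 0 at t = 0 + (10)·(1 − 0)/(4 − -10) = 5/7 s.

t = 5/7 s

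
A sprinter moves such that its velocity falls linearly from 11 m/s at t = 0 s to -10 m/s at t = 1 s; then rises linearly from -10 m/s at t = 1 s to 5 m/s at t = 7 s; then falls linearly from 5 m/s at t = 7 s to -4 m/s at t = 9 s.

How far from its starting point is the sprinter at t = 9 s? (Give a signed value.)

-13.5 m

Net displacement equals the area under the velocity-time graph (areas below the axis count negative).
0–1 s: ½(11 + -10)(1) = 0.5 m
1–7 s: ½(-10 + 5)(6) = -15 m
7–9 s: ½(5 + -4)(2) = 1 m
Net displacement = -13.5 m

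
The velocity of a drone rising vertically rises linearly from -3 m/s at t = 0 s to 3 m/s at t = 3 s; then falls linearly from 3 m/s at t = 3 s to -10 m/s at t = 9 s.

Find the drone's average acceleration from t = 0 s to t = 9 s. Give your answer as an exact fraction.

-7/9 m/s²

Average acceleration = Δv/Δt = (-10 − -3)/(9 − 0) = -7/9 m/s².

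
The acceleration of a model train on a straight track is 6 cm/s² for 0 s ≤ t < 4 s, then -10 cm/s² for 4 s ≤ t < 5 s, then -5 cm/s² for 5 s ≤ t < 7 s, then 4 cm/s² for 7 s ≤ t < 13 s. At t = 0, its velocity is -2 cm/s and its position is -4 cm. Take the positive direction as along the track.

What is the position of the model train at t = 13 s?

151 cm

On each constant-a segment, Δv = aΔt and Δx = v₀Δt + ½aΔt²; chain segment to segment.
0–4 s: v starts -2 cm/s; Δx = -2·4 + ½·6·4² = 40 cm; v ends 22 cm/s.
4–5 s: v starts 22 cm/s; Δx = 22·1 + ½·-10·1² = 17 cm; v ends 12 cm/s.
5–7 s: v starts 12 cm/s; Δx = 12·2 + ½·-5·2² = 14 cm; v ends 2 cm/s.
7–13 s: v starts 2 cm/s; Δx = 2·6 + ½·4·6² = 84 cm; v ends 26 cm/s.
x(13) = -4 + Σ Δx = 151 cm.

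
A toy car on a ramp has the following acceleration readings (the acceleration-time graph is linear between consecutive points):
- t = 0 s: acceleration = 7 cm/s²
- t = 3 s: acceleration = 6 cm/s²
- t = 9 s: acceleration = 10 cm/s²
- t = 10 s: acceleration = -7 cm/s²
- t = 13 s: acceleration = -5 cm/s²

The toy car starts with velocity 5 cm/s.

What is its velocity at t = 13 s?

56 cm/s

Δv equals the area under the a-t graph; then v = v₀ + Δv.
0–3 s: ½(7 + 6)(3) = 19.5 cm/s
3–9 s: ½(6 + 10)(6) = 48 cm/s
9–10 s: ½(10 + -7)(1) = 1.5 cm/s
10–13 s: ½(-7 + -5)(3) = -18 cm/s
Δv = 51 cm/s, so v(13) = 5 + (51) = 56 cm/s.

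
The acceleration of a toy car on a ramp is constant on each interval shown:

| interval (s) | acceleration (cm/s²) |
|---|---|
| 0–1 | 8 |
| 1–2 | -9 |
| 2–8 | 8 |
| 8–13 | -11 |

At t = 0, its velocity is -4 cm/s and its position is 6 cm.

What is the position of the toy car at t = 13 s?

On each constant-a segment, Δv = aΔt and Δx = v₀Δt + ½aΔt²; chain segment to segment.
0–1 s: v starts -4 cm/s; Δx = -4·1 + ½·8·1² = 0 cm; v ends 4 cm/s.
1–2 s: v starts 4 cm/s; Δx = 4·1 + ½·-9·1² = -0.5 cm; v ends -5 cm/s.
2–8 s: v starts -5 cm/s; Δx = -5·6 + ½·8·6² = 114 cm; v ends 43 cm/s.
8–13 s: v starts 43 cm/s; Δx = 43·5 + ½·-11·5² = 77.5 cm; v ends -12 cm/s.
x(13) = 6 + Σ Δx = 197 cm.

197 cm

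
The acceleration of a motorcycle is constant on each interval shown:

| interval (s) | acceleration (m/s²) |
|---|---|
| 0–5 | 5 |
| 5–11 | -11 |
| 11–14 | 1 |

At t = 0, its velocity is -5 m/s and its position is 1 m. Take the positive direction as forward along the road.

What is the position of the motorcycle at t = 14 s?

-173 m

On each constant-a segment, Δv = aΔt and Δx = v₀Δt + ½aΔt²; chain segment to segment.
0–5 s: v starts -5 m/s; Δx = -5·5 + ½·5·5² = 37.5 m; v ends 20 m/s.
5–11 s: v starts 20 m/s; Δx = 20·6 + ½·-11·6² = -78 m; v ends -46 m/s.
11–14 s: v starts -46 m/s; Δx = -46·3 + ½·1·3² = -133.5 m; v ends -43 m/s.
x(14) = 1 + Σ Δx = -173 m.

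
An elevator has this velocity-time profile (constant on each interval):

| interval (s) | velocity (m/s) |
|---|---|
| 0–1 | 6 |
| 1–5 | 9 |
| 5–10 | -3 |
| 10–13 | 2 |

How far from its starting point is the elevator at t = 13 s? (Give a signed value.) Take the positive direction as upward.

Net displacement equals the area under the velocity-time graph (areas below the axis count negative).
0–1 s: 6 × 1 = 6 m
1–5 s: 9 × 4 = 36 m
5–10 s: -3 × 5 = -15 m
10–13 s: 2 × 3 = 6 m
Net displacement = 33 m

33 m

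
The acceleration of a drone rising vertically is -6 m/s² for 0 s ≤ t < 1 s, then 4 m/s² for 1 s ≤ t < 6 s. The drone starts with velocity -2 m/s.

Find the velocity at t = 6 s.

12 m/s

Δv equals the area under the a-t graph; then v = v₀ + Δv.
0–1 s: -6 × 1 = -6 m/s
1–6 s: 4 × 5 = 20 m/s
Δv = 14 m/s, so v(6) = -2 + (14) = 12 m/s.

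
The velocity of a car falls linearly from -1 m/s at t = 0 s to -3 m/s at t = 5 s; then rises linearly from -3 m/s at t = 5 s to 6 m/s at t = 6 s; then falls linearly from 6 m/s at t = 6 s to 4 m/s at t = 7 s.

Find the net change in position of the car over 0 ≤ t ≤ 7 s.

Displacement is the signed area under the v-t curve.
0–5 s: ½(-1 + -3)(5) = -10 m
5–6 s: ½(-3 + 6)(1) = 1.5 m
6–7 s: ½(6 + 4)(1) = 5 m
Net displacement = -3.5 m

-3.5 m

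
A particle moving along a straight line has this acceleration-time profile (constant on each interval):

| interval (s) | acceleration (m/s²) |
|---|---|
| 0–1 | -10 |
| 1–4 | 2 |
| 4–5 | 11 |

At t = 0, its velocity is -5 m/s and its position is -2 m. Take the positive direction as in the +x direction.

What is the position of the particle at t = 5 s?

On each constant-a segment, Δv = aΔt and Δx = v₀Δt + ½aΔt²; chain segment to segment.
0–1 s: v starts -5 m/s; Δx = -5·1 + ½·-10·1² = -10 m; v ends -15 m/s.
1–4 s: v starts -15 m/s; Δx = -15·3 + ½·2·3² = -36 m; v ends -9 m/s.
4–5 s: v starts -9 m/s; Δx = -9·1 + ½·11·1² = -3.5 m; v ends 2 m/s.
x(5) = -2 + Σ Δx = -51.5 m.

-51.5 m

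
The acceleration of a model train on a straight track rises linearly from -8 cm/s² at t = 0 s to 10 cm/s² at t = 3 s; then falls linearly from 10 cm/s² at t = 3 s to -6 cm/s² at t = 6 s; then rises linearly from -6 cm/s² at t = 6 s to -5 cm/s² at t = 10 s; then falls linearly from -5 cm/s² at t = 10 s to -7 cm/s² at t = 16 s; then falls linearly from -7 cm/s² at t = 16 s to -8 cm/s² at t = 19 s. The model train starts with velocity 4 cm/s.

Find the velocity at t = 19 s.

Δv equals the area under the a-t graph; then v = v₀ + Δv.
0–3 s: ½(-8 + 10)(3) = 3 cm/s
3–6 s: ½(10 + -6)(3) = 6 cm/s
6–10 s: ½(-6 + -5)(4) = -22 cm/s
10–16 s: ½(-5 + -7)(6) = -36 cm/s
16–19 s: ½(-7 + -8)(3) = -22.5 cm/s
Δv = -71.5 cm/s, so v(19) = 4 + (-71.5) = -67.5 cm/s.

-67.5 cm/s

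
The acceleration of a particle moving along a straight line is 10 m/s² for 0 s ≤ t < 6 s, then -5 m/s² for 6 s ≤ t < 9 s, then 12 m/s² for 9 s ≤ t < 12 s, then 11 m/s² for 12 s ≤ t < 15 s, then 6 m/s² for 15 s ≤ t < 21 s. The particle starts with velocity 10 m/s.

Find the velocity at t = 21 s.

160 m/s

Δv equals the area under the a-t graph; then v = v₀ + Δv.
0–6 s: 10 × 6 = 60 m/s
6–9 s: -5 × 3 = -15 m/s
9–12 s: 12 × 3 = 36 m/s
12–15 s: 11 × 3 = 33 m/s
15–21 s: 6 × 6 = 36 m/s
Δv = 150 m/s, so v(21) = 10 + (150) = 160 m/s.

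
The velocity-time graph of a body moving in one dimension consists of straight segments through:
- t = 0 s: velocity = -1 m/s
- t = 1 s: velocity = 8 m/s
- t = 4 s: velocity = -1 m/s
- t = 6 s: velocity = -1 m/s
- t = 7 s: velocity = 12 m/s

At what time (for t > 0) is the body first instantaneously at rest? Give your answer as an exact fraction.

v changes sign on 0–1 s (from -1 to 8); the graph is linear there, so v = 0 at t = 0 + (1)·(1 − 0)/(8 − -1) = 1/9 s.

t = 1/9 s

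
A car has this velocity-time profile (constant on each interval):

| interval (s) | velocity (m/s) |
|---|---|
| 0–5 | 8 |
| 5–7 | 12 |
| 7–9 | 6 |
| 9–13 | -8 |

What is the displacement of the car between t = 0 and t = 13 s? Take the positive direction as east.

44 m

Displacement is the signed area under the v-t curve.
0–5 s: 8 × 5 = 40 m
5–7 s: 12 × 2 = 24 m
7–9 s: 6 × 2 = 12 m
9–13 s: -8 × 4 = -32 m
Net displacement = 44 m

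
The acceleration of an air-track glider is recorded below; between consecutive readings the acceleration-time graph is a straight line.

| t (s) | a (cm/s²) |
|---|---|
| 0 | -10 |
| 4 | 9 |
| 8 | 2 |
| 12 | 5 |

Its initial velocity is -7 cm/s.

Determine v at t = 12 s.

Δv equals the area under the a-t graph; then v = v₀ + Δv.
0–4 s: ½(-10 + 9)(4) = -2 cm/s
4–8 s: ½(9 + 2)(4) = 22 cm/s
8–12 s: ½(2 + 5)(4) = 14 cm/s
Δv = 34 cm/s, so v(12) = -7 + (34) = 27 cm/s.

27 cm/s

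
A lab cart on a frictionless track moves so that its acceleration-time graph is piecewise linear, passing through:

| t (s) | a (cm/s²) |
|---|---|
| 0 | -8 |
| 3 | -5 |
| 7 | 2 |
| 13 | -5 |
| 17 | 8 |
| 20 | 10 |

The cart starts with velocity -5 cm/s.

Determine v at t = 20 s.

-6.5 cm/s

Δv equals the area under the a-t graph; then v = v₀ + Δv.
0–3 s: ½(-8 + -5)(3) = -19.5 cm/s
3–7 s: ½(-5 + 2)(4) = -6 cm/s
7–13 s: ½(2 + -5)(6) = -9 cm/s
13–17 s: ½(-5 + 8)(4) = 6 cm/s
17–20 s: ½(8 + 10)(3) = 27 cm/s
Δv = -1.5 cm/s, so v(20) = -5 + (-1.5) = -6.5 cm/s.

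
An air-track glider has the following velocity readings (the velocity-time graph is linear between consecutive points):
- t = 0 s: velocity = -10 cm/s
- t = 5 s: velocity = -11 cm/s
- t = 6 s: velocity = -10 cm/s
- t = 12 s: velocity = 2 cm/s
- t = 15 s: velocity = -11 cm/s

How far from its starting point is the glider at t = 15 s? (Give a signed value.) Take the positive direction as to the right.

-100.5 cm

Net displacement equals the area under the velocity-time graph (areas below the axis count negative).
0–5 s: ½(-10 + -11)(5) = -52.5 cm
5–6 s: ½(-11 + -10)(1) = -10.5 cm
6–12 s: ½(-10 + 2)(6) = -24 cm
12–15 s: ½(2 + -11)(3) = -13.5 cm
Net displacement = -100.5 cm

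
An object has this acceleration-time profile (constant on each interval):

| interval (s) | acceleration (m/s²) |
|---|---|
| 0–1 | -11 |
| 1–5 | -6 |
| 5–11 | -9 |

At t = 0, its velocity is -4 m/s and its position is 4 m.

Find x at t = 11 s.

-509.5 m

On each constant-a segment, Δv = aΔt and Δx = v₀Δt + ½aΔt²; chain segment to segment.
0–1 s: v starts -4 m/s; Δx = -4·1 + ½·-11·1² = -9.5 m; v ends -15 m/s.
1–5 s: v starts -15 m/s; Δx = -15·4 + ½·-6·4² = -108 m; v ends -39 m/s.
5–11 s: v starts -39 m/s; Δx = -39·6 + ½·-9·6² = -396 m; v ends -93 m/s.
x(11) = 4 + Σ Δx = -509.5 m.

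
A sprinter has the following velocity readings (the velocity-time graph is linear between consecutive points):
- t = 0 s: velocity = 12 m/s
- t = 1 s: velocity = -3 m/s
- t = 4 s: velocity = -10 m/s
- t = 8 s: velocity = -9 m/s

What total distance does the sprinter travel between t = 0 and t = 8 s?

62.6 m

Total distance travelled is ∫|v| dt — sum the magnitudes of each area piece.
0–1 s: v = 0 at t = 0.8 s; triangle areas 4.8 + 0.3 = 5.1 m
1–4 s: |½(-3 + -10)(3)| = 19.5 m
4–8 s: |½(-10 + -9)(4)| = 38 m
Total distance = 62.6 m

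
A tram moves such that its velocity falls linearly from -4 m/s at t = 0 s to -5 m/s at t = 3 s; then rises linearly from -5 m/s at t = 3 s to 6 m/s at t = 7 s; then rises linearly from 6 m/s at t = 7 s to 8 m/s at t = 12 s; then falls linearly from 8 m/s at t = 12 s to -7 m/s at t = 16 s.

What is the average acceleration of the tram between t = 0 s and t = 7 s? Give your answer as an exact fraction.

10/7 m/s²

Average acceleration = Δv/Δt = (6 − -4)/(7 − 0) = 10/7 m/s².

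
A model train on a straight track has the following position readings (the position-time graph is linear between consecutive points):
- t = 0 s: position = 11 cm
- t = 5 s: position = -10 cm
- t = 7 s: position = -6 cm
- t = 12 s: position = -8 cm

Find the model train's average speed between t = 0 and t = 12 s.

Average speed = (total path length)/(elapsed time); on a piecewise-linear x-t graph the path length is Σ|Δx|.
0–5 s: |Δx| = |-10 − 11| = 21 cm
5–7 s: |Δx| = |-6 − -10| = 4 cm
7–12 s: |Δx| = |-8 − -6| = 2 cm
Total path = 27 cm; average speed = 27/12 = 2.25 cm/s.

2.25 cm/s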